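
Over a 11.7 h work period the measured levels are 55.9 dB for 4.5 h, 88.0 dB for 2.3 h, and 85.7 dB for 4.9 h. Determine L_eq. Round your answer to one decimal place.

84.5 dB

L_eq = 10·log₁₀[(1/T)·Σ tᵢ·10^(Lᵢ/10)] with T = 11.7 h.
Σ tᵢ·10^(Lᵢ/10) = 4.5·10^(55.9/10) + 2.3·10^(88.0/10) + 4.9·10^(85.7/10) = 3.273e+09.
L_eq = 10·log₁₀(3.273e+09/11.7) = 84.47 dB.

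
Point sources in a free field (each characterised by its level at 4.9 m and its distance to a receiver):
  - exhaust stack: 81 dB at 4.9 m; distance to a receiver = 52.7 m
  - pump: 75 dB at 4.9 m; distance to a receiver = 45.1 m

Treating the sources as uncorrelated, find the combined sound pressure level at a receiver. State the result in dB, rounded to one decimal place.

61.6 dB

Apply inverse-square spreading to bring every level to the receiver, then sum 10^(L/10).
exhaust stack: 81 − 20·log₁₀(52.7/4.9) = 81 − 20.63 = 60.37 dB.
pump: 75 − 20·log₁₀(45.1/4.9) = 75 − 19.28 = 55.72 dB.
Σ 10^(L/10) = 1.462e+06 → L_total = 10·log₁₀(1.462e+06) = 61.65 dB.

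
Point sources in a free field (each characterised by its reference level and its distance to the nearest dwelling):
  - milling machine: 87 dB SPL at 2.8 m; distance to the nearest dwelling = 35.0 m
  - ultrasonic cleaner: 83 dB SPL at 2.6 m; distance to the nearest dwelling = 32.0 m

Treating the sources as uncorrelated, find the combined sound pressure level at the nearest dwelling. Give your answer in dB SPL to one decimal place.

Propagate each source to the receiver with L = L_ref − 20·log₁₀(r/r_ref), then add intensities.
milling machine: 87 − 20·log₁₀(35.0/2.8) = 87 − 21.94 = 65.06 dB SPL.
ultrasonic cleaner: 83 − 20·log₁₀(32.0/2.6) = 83 − 21.80 = 61.20 dB SPL.
Σ 10^(L/10) = 4.525e+06 → L_total = 10·log₁₀(4.525e+06) = 66.56 dB SPL.

66.6 dB SPL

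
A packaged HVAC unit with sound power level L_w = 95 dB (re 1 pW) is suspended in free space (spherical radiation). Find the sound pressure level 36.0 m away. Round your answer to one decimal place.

52.9 dB

The power spreads over a sphere of area 4π·r², so L_p = L_w − 10·log₁₀(4π·r²).
4π·r² = 1.629e+04 m², 10·log₁₀ of that is 42.118 dB.
L_p = 95 − 42.118 = 52.88 dB.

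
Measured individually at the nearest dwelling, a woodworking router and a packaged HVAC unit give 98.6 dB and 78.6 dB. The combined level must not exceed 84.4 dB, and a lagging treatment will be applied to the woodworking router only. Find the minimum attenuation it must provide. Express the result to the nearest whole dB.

The untreated sources together contribute 10^(78.6/10) = 7.244e+07, i.e. 78.60 dB.
To meet 84.4 dB overall, the treated woodworking router may contribute at most 10^(84.4/10) − 7.244e+07 = 2.030e+08, i.e. 83.07 dB.
So the woodworking router must be reduced from 98.6 to 83.07 dB: IL = 15.53 dB.

16 dB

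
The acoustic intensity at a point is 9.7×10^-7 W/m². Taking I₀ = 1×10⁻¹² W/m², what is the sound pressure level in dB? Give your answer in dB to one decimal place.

Dividing by I₀ shifts the exponent by 12: I/I₀ = 9.7×10^5.
L = 10·(0.9868 + 5) = 59.87 dB.

59.9 dB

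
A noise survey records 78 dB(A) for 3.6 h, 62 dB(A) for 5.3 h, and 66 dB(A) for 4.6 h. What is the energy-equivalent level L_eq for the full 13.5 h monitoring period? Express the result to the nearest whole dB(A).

73 dB(A)

L_eq = 10·log₁₀[(1/T)·Σ tᵢ·10^(Lᵢ/10)] with T = 13.5 h.
Σ tᵢ·10^(Lᵢ/10) = 3.6·10^(78/10) + 5.3·10^(62/10) + 4.6·10^(66/10) = 2.539e+08.
L_eq = 10·log₁₀(2.539e+08/13.5) = 72.74 dB(A).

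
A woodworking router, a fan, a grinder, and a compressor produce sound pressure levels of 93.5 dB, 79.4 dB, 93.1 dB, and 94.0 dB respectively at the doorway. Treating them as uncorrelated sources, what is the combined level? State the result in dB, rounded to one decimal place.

Incoherent sources combine by intensity addition: L_total = 10·log₁₀(Σ 10^(L_i/10)).
Σ 10^(L/10) = 10^(93.5/10) + 10^(79.4/10) + 10^(93.1/10) + 10^(94.0/10) = 6.879e+09.
L_total = 10·log₁₀(6.879e+09) = 98.38 dB.

98.4 dB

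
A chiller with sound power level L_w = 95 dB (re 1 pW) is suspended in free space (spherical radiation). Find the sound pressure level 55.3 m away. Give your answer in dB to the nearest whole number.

Free-field spherical radiation: L_p = L_w − 10·log₁₀(4π·r²), r = 55.3 m.
4π·r² = 3.843e+04 m², 10·log₁₀ of that is 45.847 dB.
L_p = 95 − 45.847 = 49.15 dB.

49 dB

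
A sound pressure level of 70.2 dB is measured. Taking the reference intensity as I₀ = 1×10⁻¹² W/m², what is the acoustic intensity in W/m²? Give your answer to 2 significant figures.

L = 10·log₁₀(I/I₀) ⇒ I = I₀·10^(L/10) = 10⁻¹² × 10^7.02.

1.0e-05 W/m²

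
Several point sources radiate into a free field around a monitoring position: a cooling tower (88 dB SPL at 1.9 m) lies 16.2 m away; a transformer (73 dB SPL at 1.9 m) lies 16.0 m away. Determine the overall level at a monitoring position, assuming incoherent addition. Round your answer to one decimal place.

69.5 dB SPL

First find each source's level at the receiver (point-source: −20·log₁₀(r/r_ref)), then combine on an intensity basis.
cooling tower: 88 − 20·log₁₀(16.2/1.9) = 88 − 18.62 = 69.38 dB SPL.
transformer: 73 − 20·log₁₀(16.0/1.9) = 73 − 18.51 = 54.49 dB SPL.
Σ 10^(L/10) = 8.961e+06 → L_total = 10·log₁₀(8.961e+06) = 69.52 dB SPL.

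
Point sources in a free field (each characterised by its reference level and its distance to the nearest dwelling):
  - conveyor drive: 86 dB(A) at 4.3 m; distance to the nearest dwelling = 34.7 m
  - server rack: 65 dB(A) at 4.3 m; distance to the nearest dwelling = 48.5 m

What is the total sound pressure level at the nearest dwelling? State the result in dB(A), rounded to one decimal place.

Propagate each source to the receiver with L = L_ref − 20·log₁₀(r/r_ref), then add intensities.
conveyor drive: 86 − 20·log₁₀(34.7/4.3) = 86 − 18.14 = 67.86 dB(A).
server rack: 65 − 20·log₁₀(48.5/4.3) = 65 − 21.05 = 43.95 dB(A).
Σ 10^(L/10) = 6.138e+06 → L_total = 10·log₁₀(6.138e+06) = 67.88 dB(A).

67.9 dB(A)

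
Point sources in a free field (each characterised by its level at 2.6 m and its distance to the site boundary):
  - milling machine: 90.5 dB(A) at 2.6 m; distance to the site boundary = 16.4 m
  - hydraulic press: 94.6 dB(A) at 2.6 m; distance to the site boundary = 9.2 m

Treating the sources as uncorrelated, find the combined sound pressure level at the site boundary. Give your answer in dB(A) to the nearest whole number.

Propagate each source to the receiver with L = L_ref − 20·log₁₀(r/r_ref), then add intensities.
milling machine: 90.5 − 20·log₁₀(16.4/2.6) = 90.5 − 16.00 = 74.50 dB(A).
hydraulic press: 94.6 − 20·log₁₀(9.2/2.6) = 94.6 − 10.98 = 83.62 dB(A).
Σ 10^(L/10) = 2.585e+08 → L_total = 10·log₁₀(2.585e+08) = 84.13 dB(A).

84 dB(A)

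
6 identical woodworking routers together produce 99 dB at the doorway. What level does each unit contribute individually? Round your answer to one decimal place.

Dividing the total intensity by 6 lowers the level by 10·log₁₀ 6 = 7.782 dB: L₁ = 99 − 7.782.

91.2 dB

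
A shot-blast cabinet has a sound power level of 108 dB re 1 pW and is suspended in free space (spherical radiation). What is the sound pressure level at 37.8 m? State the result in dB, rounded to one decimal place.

L_p = L_w − 10·log₁₀(4π·r²) with r = 37.8 m.
4π·r² = 1.796e+04 m², 10·log₁₀ of that is 42.542 dB.
L_p = 108 − 42.542 = 65.46 dB.

65.5 dB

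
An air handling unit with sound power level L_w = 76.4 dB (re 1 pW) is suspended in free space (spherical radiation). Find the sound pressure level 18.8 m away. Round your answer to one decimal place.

39.9 dB

The power spreads over a sphere of area 4π·r², so L_p = L_w − 10·log₁₀(4π·r²).
4π·r² = 4441 m², 10·log₁₀ of that is 36.475 dB.
L_p = 76.4 − 36.475 = 39.92 dB.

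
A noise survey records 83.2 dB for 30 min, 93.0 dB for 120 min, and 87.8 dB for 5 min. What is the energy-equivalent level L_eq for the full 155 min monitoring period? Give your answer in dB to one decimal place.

92.1 dB

The energy average is taken in the linear domain: L_eq = 10·log₁₀[(Σ tᵢ·10^(Lᵢ/10))/T], T = 155 min.
Σ tᵢ·10^(Lᵢ/10) = 30·10^(83.2/10) + 120·10^(93.0/10) + 5·10^(87.8/10) = 2.487e+11.
L_eq = 10·log₁₀(2.487e+11/155) = 92.05 dB.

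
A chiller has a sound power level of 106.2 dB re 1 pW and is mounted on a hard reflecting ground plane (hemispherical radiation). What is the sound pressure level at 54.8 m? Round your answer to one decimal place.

L_p = L_w − 10·log₁₀(2π·r²) with r = 54.8 m.
2π·r² = 1.887e+04 m², 10·log₁₀ of that is 42.757 dB.
L_p = 106.2 − 42.757 = 63.44 dB.

63.4 dB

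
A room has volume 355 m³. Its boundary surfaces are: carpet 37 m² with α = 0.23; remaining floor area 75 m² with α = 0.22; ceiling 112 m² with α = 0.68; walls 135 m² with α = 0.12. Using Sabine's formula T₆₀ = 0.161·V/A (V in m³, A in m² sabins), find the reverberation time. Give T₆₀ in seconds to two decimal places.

Summing Sᵢαᵢ: 37·0.23 + 75·0.22 + 112·0.68 + 135·0.12 = 117.37 m².
T₆₀ = 0.161·V/A = 0.161·355/117.37 = 0.487 s.

0.49 s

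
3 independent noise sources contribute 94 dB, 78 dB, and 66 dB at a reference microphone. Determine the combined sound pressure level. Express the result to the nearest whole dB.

For uncorrelated sources the intensities add, so convert each level to linear form, sum, and take 10·log₁₀ of the total.
Σ 10^(L/10) = 10^(94/10) + 10^(78/10) + 10^(66/10) = 2.579e+09.
L_total = 10·log₁₀(2.579e+09) = 94.11 dB.

94 dB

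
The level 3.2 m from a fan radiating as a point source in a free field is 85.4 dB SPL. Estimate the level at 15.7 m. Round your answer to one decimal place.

For a point source, L₂ = L₁ − 20·log₁₀(r₂/r₁).
L₂ = 85.4 − 20·log₁₀(15.7/3.2) = 85.4 − 13.815 = 71.59 dB SPL.

71.6 dB SPL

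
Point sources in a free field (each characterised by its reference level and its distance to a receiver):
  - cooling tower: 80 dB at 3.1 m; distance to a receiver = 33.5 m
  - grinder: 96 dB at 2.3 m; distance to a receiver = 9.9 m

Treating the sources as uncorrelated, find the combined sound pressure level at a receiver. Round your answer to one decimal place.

Propagate each source to the receiver with L = L_ref − 20·log₁₀(r/r_ref), then add intensities.
cooling tower: 80 − 20·log₁₀(33.5/3.1) = 80 − 20.67 = 59.33 dB.
grinder: 96 − 20·log₁₀(9.9/2.3) = 96 − 12.68 = 83.32 dB.
Σ 10^(L/10) = 2.157e+08 → L_total = 10·log₁₀(2.157e+08) = 83.34 dB.

83.3 dB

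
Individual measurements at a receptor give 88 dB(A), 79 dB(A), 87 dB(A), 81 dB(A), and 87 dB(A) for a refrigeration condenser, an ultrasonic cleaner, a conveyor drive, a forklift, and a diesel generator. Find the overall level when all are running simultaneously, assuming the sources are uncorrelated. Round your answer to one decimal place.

92.6 dB(A)

Incoherent sources combine by intensity addition: L_total = 10·log₁₀(Σ 10^(L_i/10)).
Σ 10^(L/10) = 10^(88/10) + 10^(79/10) + 10^(87/10) + 10^(81/10) + 10^(87/10) = 1.839e+09.
L_total = 10·log₁₀(1.839e+09) = 92.65 dB(A).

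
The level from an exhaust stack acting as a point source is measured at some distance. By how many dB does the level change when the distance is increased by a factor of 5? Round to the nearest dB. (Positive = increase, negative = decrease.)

Point-source spreading: ΔL = −20·log₁₀(r₂/r₁).
ΔL = −20·log₁₀(5) = -13.98 dB.

-14 dB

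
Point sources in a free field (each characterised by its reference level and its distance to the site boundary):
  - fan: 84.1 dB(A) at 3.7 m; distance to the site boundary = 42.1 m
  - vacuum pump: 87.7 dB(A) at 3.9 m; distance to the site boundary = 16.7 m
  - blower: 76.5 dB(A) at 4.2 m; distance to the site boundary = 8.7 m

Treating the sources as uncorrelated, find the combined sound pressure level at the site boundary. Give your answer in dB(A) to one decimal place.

76.5 dB(A)

Apply inverse-square spreading to bring every level to the receiver, then sum 10^(L/10).
fan: 84.1 − 20·log₁₀(42.1/3.7) = 84.1 − 21.12 = 62.98 dB(A).
vacuum pump: 87.7 − 20·log₁₀(16.7/3.9) = 87.7 − 12.63 = 75.07 dB(A).
blower: 76.5 − 20·log₁₀(8.7/4.2) = 76.5 − 6.33 = 70.17 dB(A).
Σ 10^(L/10) = 4.451e+07 → L_total = 10·log₁₀(4.451e+07) = 76.48 dB(A).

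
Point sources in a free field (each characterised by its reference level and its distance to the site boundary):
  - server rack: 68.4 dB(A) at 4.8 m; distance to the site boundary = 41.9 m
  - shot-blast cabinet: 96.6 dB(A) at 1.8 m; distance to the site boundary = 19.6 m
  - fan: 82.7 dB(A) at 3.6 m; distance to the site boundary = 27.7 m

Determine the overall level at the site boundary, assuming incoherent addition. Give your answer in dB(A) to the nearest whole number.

76 dB(A)

Apply inverse-square spreading to bring every level to the receiver, then sum 10^(L/10).
server rack: 68.4 − 20·log₁₀(41.9/4.8) = 68.4 − 18.82 = 49.58 dB(A).
shot-blast cabinet: 96.6 − 20·log₁₀(19.6/1.8) = 96.6 − 20.74 = 75.86 dB(A).
fan: 82.7 − 20·log₁₀(27.7/3.6) = 82.7 − 17.72 = 64.98 dB(A).
Σ 10^(L/10) = 4.179e+07 → L_total = 10·log₁₀(4.179e+07) = 76.21 dB(A).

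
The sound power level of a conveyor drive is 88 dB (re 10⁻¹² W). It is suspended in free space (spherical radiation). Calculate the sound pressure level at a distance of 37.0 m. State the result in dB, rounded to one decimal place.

Free-field spherical radiation: L_p = L_w − 10·log₁₀(4π·r²), r = 37.0 m.
4π·r² = 1.72e+04 m², 10·log₁₀ of that is 42.356 dB.
L_p = 88 − 42.356 = 45.64 dB.

45.6 dB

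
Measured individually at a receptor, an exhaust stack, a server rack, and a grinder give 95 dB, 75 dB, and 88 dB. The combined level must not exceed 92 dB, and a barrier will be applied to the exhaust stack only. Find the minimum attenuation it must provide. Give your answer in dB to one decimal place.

5.4 dB

Fixed contribution from the other sources: Σ 10^(L/10) = 10^(75/10) + 10^(88/10) = 6.626e+08 (88.21 dB).
The limit corresponds to 10^(92/10) = 1.585e+09; subtracting the fixed part leaves 9.223e+08 for the exhaust stack, i.e. 89.65 dB.
So the exhaust stack must be reduced from 95 to 89.65 dB: IL = 5.35 dB.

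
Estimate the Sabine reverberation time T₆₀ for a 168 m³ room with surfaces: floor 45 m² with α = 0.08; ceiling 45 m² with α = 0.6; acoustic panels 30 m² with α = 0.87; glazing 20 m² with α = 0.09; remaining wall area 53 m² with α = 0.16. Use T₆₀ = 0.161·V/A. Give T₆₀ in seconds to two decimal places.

Total absorption A = 45·0.08 + 45·0.6 + 30·0.87 + 20·0.09 + 53·0.16 = 66.98 m² sabins.
T₆₀ = 0.161·V/A = 0.161·168/66.98 = 0.404 s.

0.40 s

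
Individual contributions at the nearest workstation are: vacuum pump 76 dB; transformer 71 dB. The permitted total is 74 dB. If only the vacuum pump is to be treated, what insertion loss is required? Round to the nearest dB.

The untreated sources together contribute 10^(71/10) = 1.259e+07, i.e. 71.00 dB.
The limit corresponds to 10^(74/10) = 2.512e+07; subtracting the fixed part leaves 1.253e+07 for the vacuum pump, i.e. 70.98 dB.
Required insertion loss = 76 − 70.98 = 5.02 dB.

5 dB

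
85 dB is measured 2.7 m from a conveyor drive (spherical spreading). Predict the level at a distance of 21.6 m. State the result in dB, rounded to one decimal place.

For a point source, L₂ = L₁ − 20·log₁₀(r₂/r₁).
L₂ = 85 − 20·log₁₀(21.6/2.7) = 85 − 18.062 = 66.94 dB.

66.9 dB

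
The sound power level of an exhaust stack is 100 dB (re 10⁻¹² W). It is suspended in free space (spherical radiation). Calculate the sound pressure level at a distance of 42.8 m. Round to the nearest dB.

The power spreads over a sphere of area 4π·r², so L_p = L_w − 10·log₁₀(4π·r²).
4π·r² = 2.302e+04 m², 10·log₁₀ of that is 43.621 dB.
L_p = 100 − 43.621 = 56.38 dB.

56 dB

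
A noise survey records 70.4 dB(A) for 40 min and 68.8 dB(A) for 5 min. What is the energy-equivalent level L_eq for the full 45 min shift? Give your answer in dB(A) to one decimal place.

70.2 dB(A)

Weight each interval's intensity by its duration and average over T = 45 min:
Σ tᵢ·10^(Lᵢ/10) = 40·10^(70.4/10) + 5·10^(68.8/10) = 4.765e+08.
L_eq = 10·log₁₀(4.765e+08/45) = 70.25 dB(A).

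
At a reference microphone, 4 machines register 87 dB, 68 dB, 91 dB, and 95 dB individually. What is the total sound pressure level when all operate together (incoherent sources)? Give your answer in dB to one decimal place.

Incoherent sources combine by intensity addition: L_total = 10·log₁₀(Σ 10^(L_i/10)).
Σ 10^(L/10) = 10^(87/10) + 10^(68/10) + 10^(91/10) + 10^(95/10) = 4.929e+09.
L_total = 10·log₁₀(4.929e+09) = 96.93 dB.

96.9 dB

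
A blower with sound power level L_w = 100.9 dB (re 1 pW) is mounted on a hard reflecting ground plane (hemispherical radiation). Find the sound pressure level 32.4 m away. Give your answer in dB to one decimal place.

62.7 dB

The power spreads over a hemisphere of area 2π·r², so L_p = L_w − 10·log₁₀(2π·r²).
2π·r² = 6596 m², 10·log₁₀ of that is 38.193 dB.
L_p = 100.9 − 38.193 = 62.71 dB.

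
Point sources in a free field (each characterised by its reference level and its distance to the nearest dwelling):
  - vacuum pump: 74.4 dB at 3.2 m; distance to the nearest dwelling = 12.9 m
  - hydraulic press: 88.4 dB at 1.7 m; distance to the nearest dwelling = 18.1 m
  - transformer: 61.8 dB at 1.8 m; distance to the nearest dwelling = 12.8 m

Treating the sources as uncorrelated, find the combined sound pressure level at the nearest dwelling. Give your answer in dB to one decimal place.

First find each source's level at the receiver (point-source: −20·log₁₀(r/r_ref)), then combine on an intensity basis.
vacuum pump: 74.4 − 20·log₁₀(12.9/3.2) = 74.4 − 12.11 = 62.29 dB.
hydraulic press: 88.4 − 20·log₁₀(18.1/1.7) = 88.4 − 20.54 = 67.86 dB.
transformer: 61.8 − 20·log₁₀(12.8/1.8) = 61.8 − 17.04 = 44.76 dB.
Σ 10^(L/10) = 7.828e+06 → L_total = 10·log₁₀(7.828e+06) = 68.94 dB.

68.9 dB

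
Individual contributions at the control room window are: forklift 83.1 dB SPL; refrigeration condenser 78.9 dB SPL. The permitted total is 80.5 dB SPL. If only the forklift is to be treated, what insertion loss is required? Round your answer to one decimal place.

Fixed contribution from the other source: Σ 10^(L/10) = 10^(78.9/10) = 7.762e+07 (78.90 dB SPL).
The limit corresponds to 10^(80.5/10) = 1.122e+08; subtracting the fixed part leaves 3.458e+07 for the forklift, i.e. 75.39 dB SPL.
Required insertion loss = 83.1 − 75.39 = 7.71 dB.

7.7 dB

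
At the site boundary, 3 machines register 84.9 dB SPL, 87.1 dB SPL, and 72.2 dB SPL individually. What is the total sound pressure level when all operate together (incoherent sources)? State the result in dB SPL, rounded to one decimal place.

For uncorrelated sources the intensities add, so convert each level to linear form, sum, and take 10·log₁₀ of the total.
Σ 10^(L/10) = 10^(84.9/10) + 10^(87.1/10) + 10^(72.2/10) = 8.385e+08.
L_total = 10·log₁₀(8.385e+08) = 89.23 dB SPL.

89.2 dB SPL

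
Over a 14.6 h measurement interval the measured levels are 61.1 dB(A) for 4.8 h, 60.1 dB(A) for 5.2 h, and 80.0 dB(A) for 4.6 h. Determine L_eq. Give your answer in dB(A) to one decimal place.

75.1 dB(A)

Weight each interval's intensity by its duration and average over T = 14.6 h:
Σ tᵢ·10^(Lᵢ/10) = 4.8·10^(61.1/10) + 5.2·10^(60.1/10) + 4.6·10^(80.0/10) = 4.715e+08.
L_eq = 10·log₁₀(4.715e+08/14.6) = 75.09 dB(A).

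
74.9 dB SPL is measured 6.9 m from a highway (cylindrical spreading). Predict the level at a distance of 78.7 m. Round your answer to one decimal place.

For a line source, L₂ = L₁ − 10·log₁₀(r₂/r₁).
L₂ = 74.9 − 10·log₁₀(78.7/6.9) = 74.9 − 10.571 = 64.33 dB SPL.

64.3 dB SPL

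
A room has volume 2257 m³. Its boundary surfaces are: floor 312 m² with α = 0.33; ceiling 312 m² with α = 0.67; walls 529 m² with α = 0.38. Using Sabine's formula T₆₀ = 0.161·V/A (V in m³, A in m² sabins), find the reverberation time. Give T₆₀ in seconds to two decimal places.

Summing Sᵢαᵢ: 312·0.33 + 312·0.67 + 529·0.38 = 513.02 m².
T₆₀ = 0.161·V/A = 0.161·2257/513.02 = 0.708 s.

0.71 s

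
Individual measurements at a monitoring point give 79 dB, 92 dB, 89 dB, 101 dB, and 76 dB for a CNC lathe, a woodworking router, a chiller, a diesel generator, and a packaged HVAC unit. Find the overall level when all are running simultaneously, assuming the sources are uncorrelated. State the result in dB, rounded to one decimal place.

101.8 dB

Incoherent sources combine by intensity addition: L_total = 10·log₁₀(Σ 10^(L_i/10)).
Σ 10^(L/10) = 10^(79/10) + 10^(92/10) + 10^(89/10) + 10^(101/10) + 10^(76/10) = 1.509e+10.
L_total = 10·log₁₀(1.509e+10) = 101.79 dB.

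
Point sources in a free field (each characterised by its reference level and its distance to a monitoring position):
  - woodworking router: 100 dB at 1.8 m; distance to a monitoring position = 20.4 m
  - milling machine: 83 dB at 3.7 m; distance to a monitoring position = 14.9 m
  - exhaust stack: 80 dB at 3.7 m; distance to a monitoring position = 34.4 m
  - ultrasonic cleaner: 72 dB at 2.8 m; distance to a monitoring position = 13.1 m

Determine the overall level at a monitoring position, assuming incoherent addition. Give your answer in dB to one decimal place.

First find each source's level at the receiver (point-source: −20·log₁₀(r/r_ref)), then combine on an intensity basis.
woodworking router: 100 − 20·log₁₀(20.4/1.8) = 100 − 21.09 = 78.91 dB.
milling machine: 83 − 20·log₁₀(14.9/3.7) = 83 − 12.10 = 70.90 dB.
exhaust stack: 80 − 20·log₁₀(34.4/3.7) = 80 − 19.37 = 60.63 dB.
ultrasonic cleaner: 72 − 20·log₁₀(13.1/2.8) = 72 − 13.40 = 58.60 dB.
Σ 10^(L/10) = 9.204e+07 → L_total = 10·log₁₀(9.204e+07) = 79.64 dB.

79.6 dB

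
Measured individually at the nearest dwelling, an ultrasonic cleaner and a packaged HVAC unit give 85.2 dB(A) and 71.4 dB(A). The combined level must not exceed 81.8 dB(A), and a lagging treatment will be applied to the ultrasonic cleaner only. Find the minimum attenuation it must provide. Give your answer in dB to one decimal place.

3.8 dB

The untreated sources together contribute 10^(71.4/10) = 1.380e+07, i.e. 71.40 dB(A).
To meet 81.8 dB(A) overall, the treated ultrasonic cleaner may contribute at most 10^(81.8/10) − 1.380e+07 = 1.376e+08, i.e. 81.38 dB(A).
So the ultrasonic cleaner must be reduced from 85.2 to 81.38 dB(A): IL = 3.82 dB.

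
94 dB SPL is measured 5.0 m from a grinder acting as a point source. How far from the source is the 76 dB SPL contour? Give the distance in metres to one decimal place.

Point-source spreading drops the level by 20·log₁₀(r₂/r₁); inverting, r₂/r₁ = 10^(ΔL/20).
r₂ = 5.0·10^((94−76)/20) = 5.0·10^(18.0/20) = 39.72 m.

39.7 m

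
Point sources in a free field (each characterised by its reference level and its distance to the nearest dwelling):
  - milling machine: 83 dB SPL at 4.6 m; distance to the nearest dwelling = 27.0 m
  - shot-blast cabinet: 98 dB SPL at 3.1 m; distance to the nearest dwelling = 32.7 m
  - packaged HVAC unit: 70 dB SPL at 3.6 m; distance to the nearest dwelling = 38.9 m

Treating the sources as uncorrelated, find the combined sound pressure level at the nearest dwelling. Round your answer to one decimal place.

78.0 dB SPL

First find each source's level at the receiver (point-source: −20·log₁₀(r/r_ref)), then combine on an intensity basis.
milling machine: 83 − 20·log₁₀(27.0/4.6) = 83 − 15.37 = 67.63 dB SPL.
shot-blast cabinet: 98 − 20·log₁₀(32.7/3.1) = 98 − 20.46 = 77.54 dB SPL.
packaged HVAC unit: 70 − 20·log₁₀(38.9/3.6) = 70 − 20.67 = 49.33 dB SPL.
Σ 10^(L/10) = 6.258e+07 → L_total = 10·log₁₀(6.258e+07) = 77.96 dB SPL.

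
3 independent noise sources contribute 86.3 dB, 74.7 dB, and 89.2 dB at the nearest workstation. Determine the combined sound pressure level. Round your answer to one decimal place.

For uncorrelated sources the intensities add, so convert each level to linear form, sum, and take 10·log₁₀ of the total.
Σ 10^(L/10) = 10^(86.3/10) + 10^(74.7/10) + 10^(89.2/10) = 1.288e+09.
L_total = 10·log₁₀(1.288e+09) = 91.10 dB.

91.1 dB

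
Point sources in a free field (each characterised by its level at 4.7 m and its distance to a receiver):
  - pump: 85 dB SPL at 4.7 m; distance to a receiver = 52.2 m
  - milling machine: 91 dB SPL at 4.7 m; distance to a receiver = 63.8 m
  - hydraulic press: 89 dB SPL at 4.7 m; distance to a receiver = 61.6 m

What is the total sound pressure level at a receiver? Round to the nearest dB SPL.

71 dB SPL

First find each source's level at the receiver (point-source: −20·log₁₀(r/r_ref)), then combine on an intensity basis.
pump: 85 − 20·log₁₀(52.2/4.7) = 85 − 20.91 = 64.09 dB SPL.
milling machine: 91 − 20·log₁₀(63.8/4.7) = 91 − 22.65 = 68.35 dB SPL.
hydraulic press: 89 − 20·log₁₀(61.6/4.7) = 89 − 22.35 = 66.65 dB SPL.
Σ 10^(L/10) = 1.402e+07 → L_total = 10·log₁₀(1.402e+07) = 71.47 dB SPL.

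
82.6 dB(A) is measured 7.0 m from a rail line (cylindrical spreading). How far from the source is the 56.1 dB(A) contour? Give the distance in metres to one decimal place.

3126.8 m

The 26.5 dB drop corresponds to a distance ratio of 10^(26.5/10) for a line source.
r₂ = 7.0·10^((82.6−56.1)/10) = 7.0·10^(26.5/10) = 3126.79 m.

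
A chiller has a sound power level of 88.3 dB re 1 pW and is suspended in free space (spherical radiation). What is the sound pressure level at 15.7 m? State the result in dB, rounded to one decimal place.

The power spreads over a sphere of area 4π·r², so L_p = L_w − 10·log₁₀(4π·r²).
4π·r² = 3097 m², 10·log₁₀ of that is 34.910 dB.
L_p = 88.3 − 34.910 = 53.39 dB.

53.4 dB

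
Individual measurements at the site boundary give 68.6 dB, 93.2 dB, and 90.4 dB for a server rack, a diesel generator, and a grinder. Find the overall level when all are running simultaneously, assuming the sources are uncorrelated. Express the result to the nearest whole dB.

Incoherent sources combine by intensity addition: L_total = 10·log₁₀(Σ 10^(L_i/10)).
Σ 10^(L/10) = 10^(68.6/10) + 10^(93.2/10) + 10^(90.4/10) = 3.193e+09.
L_total = 10·log₁₀(3.193e+09) = 95.04 dB.

95 dB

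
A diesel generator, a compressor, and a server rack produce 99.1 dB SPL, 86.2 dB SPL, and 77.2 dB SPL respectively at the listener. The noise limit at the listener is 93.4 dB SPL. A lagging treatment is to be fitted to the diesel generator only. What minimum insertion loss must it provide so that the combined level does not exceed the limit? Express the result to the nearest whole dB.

7 dB

Fixed contribution from the other sources: Σ 10^(L/10) = 10^(86.2/10) + 10^(77.2/10) = 4.694e+08 (86.71 dB SPL).
The limit corresponds to 10^(93.4/10) = 2.188e+09; subtracting the fixed part leaves 1.718e+09 for the diesel generator, i.e. 92.35 dB SPL.
Required insertion loss = 99.1 − 92.35 = 6.75 dB.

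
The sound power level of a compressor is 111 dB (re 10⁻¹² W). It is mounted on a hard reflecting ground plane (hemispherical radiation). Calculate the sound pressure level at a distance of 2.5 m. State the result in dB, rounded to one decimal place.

95.1 dB

Free-field hemispherical radiation: L_p = L_w − 10·log₁₀(2π·r²), r = 2.5 m.
2π·r² = 39.27 m², 10·log₁₀ of that is 15.941 dB.
L_p = 111 − 15.941 = 95.06 dB.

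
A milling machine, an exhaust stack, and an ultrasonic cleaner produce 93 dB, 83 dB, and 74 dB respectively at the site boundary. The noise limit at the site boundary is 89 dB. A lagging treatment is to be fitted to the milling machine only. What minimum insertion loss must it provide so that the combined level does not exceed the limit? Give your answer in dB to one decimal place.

Fixed contribution from the other sources: Σ 10^(L/10) = 10^(83/10) + 10^(74/10) = 2.246e+08 (83.51 dB).
To meet 89 dB overall, the treated milling machine may contribute at most 10^(89/10) − 2.246e+08 = 5.697e+08, i.e. 87.56 dB.
Required insertion loss = 93 − 87.56 = 5.44 dB.

5.4 dB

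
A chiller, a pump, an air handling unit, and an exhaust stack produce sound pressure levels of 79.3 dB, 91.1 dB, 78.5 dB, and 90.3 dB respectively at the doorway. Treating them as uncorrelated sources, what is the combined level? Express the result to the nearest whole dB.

94 dB

For uncorrelated sources the intensities add, so convert each level to linear form, sum, and take 10·log₁₀ of the total.
Σ 10^(L/10) = 10^(79.3/10) + 10^(91.1/10) + 10^(78.5/10) + 10^(90.3/10) = 2.516e+09.
L_total = 10·log₁₀(2.516e+09) = 94.01 dB.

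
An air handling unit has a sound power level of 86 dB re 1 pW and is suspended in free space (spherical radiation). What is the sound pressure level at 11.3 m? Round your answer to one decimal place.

53.9 dB

The power spreads over a sphere of area 4π·r², so L_p = L_w − 10·log₁₀(4π·r²).
4π·r² = 1605 m², 10·log₁₀ of that is 32.054 dB.
L_p = 86 − 32.054 = 53.95 dB.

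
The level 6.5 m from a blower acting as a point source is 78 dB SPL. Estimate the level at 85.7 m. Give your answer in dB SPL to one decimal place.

55.6 dB SPL

For a point source, L₂ = L₁ − 20·log₁₀(r₂/r₁).
L₂ = 78 − 20·log₁₀(85.7/6.5) = 78 − 22.401 = 55.60 dB SPL.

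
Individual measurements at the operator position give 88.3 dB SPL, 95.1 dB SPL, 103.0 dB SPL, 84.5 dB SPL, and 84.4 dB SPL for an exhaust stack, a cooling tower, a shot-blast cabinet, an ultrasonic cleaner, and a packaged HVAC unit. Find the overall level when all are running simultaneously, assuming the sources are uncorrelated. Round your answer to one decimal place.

103.9 dB SPL

For uncorrelated sources the intensities add, so convert each level to linear form, sum, and take 10·log₁₀ of the total.
Σ 10^(L/10) = 10^(88.3/10) + 10^(95.1/10) + 10^(103.0/10) + 10^(84.5/10) + 10^(84.4/10) = 2.442e+10.
L_total = 10·log₁₀(2.442e+10) = 103.88 dB SPL.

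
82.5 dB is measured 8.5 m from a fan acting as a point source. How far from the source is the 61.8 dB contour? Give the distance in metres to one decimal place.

For a point source L₁ − L₂ = 20·log₁₀(r₂/r₁), so r₂ = r₁·10^((L₁−L₂)/20).
r₂ = 8.5·10^((82.5−61.8)/20) = 8.5·10^(20.7/20) = 92.13 m.

92.1 m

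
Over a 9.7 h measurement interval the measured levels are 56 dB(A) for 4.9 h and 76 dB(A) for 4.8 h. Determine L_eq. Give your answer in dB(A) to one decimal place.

73.0 dB(A)

L_eq = 10·log₁₀[(1/T)·Σ tᵢ·10^(Lᵢ/10)] with T = 9.7 h.
Σ tᵢ·10^(Lᵢ/10) = 4.9·10^(56/10) + 4.8·10^(76/10) = 1.930e+08.
L_eq = 10·log₁₀(1.930e+08/9.7) = 72.99 dB(A).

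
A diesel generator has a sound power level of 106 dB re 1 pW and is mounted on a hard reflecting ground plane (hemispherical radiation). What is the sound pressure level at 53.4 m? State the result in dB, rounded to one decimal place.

63.5 dB

Free-field hemispherical radiation: L_p = L_w − 10·log₁₀(2π·r²), r = 53.4 m.
2π·r² = 1.792e+04 m², 10·log₁₀ of that is 42.533 dB.
L_p = 106 − 42.533 = 63.47 dB.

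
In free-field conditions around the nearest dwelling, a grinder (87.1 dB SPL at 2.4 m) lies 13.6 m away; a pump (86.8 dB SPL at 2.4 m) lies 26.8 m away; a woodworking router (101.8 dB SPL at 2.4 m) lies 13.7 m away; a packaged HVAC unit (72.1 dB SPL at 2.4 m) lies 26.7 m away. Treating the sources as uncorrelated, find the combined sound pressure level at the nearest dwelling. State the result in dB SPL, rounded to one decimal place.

86.9 dB SPL

Apply inverse-square spreading to bring every level to the receiver, then sum 10^(L/10).
grinder: 87.1 − 20·log₁₀(13.6/2.4) = 87.1 − 15.07 = 72.03 dB SPL.
pump: 86.8 − 20·log₁₀(26.8/2.4) = 86.8 − 20.96 = 65.84 dB SPL.
woodworking router: 101.8 − 20·log₁₀(13.7/2.4) = 101.8 − 15.13 = 86.67 dB SPL.
packaged HVAC unit: 72.1 − 20·log₁₀(26.7/2.4) = 72.1 − 20.93 = 51.17 dB SPL.
Σ 10^(L/10) = 4.844e+08 → L_total = 10·log₁₀(4.844e+08) = 86.85 dB SPL.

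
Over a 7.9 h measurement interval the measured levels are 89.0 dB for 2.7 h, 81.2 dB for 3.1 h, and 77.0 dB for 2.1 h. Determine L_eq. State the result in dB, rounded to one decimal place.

85.3 dB

L_eq = 10·log₁₀[(1/T)·Σ tᵢ·10^(Lᵢ/10)] with T = 7.9 h.
Σ tᵢ·10^(Lᵢ/10) = 2.7·10^(89.0/10) + 3.1·10^(81.2/10) + 2.1·10^(77.0/10) = 2.659e+09.
L_eq = 10·log₁₀(2.659e+09/7.9) = 85.27 dB.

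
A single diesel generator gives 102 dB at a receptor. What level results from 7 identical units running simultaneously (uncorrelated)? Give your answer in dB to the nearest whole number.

110 dB

L_total = L₁ + 10·log₁₀ N for N identical incoherent sources.
L_total = 102 + 10·log₁₀(7) = 102 + 8.451 = 110.45 dB.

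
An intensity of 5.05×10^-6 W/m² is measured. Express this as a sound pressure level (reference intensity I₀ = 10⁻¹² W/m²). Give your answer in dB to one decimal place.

67.0 dB

I/I₀ = 5.05×10^-6/10⁻¹² = 5.05×10^6, and L = 10·log₁₀(I/I₀).
L = 10·(0.7033 + 6) = 67.03 dB.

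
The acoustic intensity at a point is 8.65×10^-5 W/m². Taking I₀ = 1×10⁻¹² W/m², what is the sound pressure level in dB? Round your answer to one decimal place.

79.4 dB

Dividing by I₀ shifts the exponent by 12: I/I₀ = 8.65×10^7.
L = 10·(0.9370 + 7) = 79.37 dB.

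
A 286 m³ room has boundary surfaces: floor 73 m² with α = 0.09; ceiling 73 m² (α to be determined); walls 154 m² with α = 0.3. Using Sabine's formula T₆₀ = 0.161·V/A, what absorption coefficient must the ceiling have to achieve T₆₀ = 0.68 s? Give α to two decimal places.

0.20

Required total absorption A = 0.161·286/0.68 = 67.71 m².
Absorption from the other surfaces = 73·0.09 + 154·0.3 = 52.77 m², so the ceiling must supply 14.94 m² over 73 m².
α = 14.94/73 = 0.205.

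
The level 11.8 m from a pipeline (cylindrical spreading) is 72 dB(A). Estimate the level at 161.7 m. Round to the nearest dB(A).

61 dB(A)

Line-source attenuation: ΔL = 10·log₁₀(r₂/r₁) = 10·log₁₀(161.7/11.8) = 11.368 dB.
L₂ = 72 − 10·log₁₀(161.7/11.8) = 72 − 11.368 = 60.63 dB(A).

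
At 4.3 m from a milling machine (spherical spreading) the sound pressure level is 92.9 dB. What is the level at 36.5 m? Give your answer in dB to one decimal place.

Spherical spreading from a point source gives a 20·log₁₀(r₂/r₁) drop.
L₂ = 92.9 − 20·log₁₀(36.5/4.3) = 92.9 − 18.576 = 74.32 dB.

74.3 dB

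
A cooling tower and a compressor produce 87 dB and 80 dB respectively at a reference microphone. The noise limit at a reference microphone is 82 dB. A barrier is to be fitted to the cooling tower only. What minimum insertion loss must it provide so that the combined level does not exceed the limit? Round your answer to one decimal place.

9.3 dB

Everything except the cooling tower sums to 10^(80/10) = 1.000e+08 in linear terms, 80.00 dB.
The limit corresponds to 10^(82/10) = 1.585e+08; subtracting the fixed part leaves 5.849e+07 for the cooling tower, i.e. 77.67 dB.
So the cooling tower must be reduced from 87 to 77.67 dB: IL = 9.33 dB.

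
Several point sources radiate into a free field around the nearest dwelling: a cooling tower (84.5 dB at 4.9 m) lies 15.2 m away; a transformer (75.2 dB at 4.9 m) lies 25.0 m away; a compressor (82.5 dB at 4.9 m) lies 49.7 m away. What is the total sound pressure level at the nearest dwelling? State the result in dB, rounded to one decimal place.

First find each source's level at the receiver (point-source: −20·log₁₀(r/r_ref)), then combine on an intensity basis.
cooling tower: 84.5 − 20·log₁₀(15.2/4.9) = 84.5 − 9.83 = 74.67 dB.
transformer: 75.2 − 20·log₁₀(25.0/4.9) = 75.2 − 14.15 = 61.05 dB.
compressor: 82.5 − 20·log₁₀(49.7/4.9) = 82.5 − 20.12 = 62.38 dB.
Σ 10^(L/10) = 3.229e+07 → L_total = 10·log₁₀(3.229e+07) = 75.09 dB.

75.1 dB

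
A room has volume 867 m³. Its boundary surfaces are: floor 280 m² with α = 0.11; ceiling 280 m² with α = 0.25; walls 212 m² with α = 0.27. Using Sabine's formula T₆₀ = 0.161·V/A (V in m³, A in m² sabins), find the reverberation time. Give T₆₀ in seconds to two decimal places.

0.88 s

A = Σ Sᵢαᵢ = 280·0.11 + 280·0.25 + 212·0.27 = 158.04 m².
T₆₀ = 0.161·V/A = 0.161·867/158.04 = 0.883 s.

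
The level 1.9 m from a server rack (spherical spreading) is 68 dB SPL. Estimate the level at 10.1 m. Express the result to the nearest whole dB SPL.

Point-source attenuation: ΔL = 20·log₁₀(r₂/r₁) = 20·log₁₀(10.1/1.9) = 14.511 dB.
L₂ = 68 − 20·log₁₀(10.1/1.9) = 68 − 14.511 = 53.49 dB SPL.

53 dB SPL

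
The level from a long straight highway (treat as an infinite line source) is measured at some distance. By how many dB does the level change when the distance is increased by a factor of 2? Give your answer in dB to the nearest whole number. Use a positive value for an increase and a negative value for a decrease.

-3 dB

With cylindrical spreading the level changes by −10·log₁₀(r₂/r₁).
ΔL = −10·log₁₀(2) = -3.01 dB.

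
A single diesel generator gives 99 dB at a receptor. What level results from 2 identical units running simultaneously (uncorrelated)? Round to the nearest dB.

L_total = L₁ + 10·log₁₀ N for N identical incoherent sources.
L_total = 99 + 10·log₁₀(2) = 99 + 3.010 = 102.01 dB.

102 dB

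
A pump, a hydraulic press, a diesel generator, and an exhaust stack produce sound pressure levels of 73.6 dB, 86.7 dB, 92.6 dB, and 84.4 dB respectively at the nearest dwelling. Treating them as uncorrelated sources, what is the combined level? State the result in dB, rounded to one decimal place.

For uncorrelated sources the intensities add, so convert each level to linear form, sum, and take 10·log₁₀ of the total.
Σ 10^(L/10) = 10^(73.6/10) + 10^(86.7/10) + 10^(92.6/10) + 10^(84.4/10) = 2.586e+09.
L_total = 10·log₁₀(2.586e+09) = 94.13 dB.

94.1 dB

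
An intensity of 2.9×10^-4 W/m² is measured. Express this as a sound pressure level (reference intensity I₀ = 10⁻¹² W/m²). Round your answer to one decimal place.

84.6 dB

Dividing by I₀ shifts the exponent by 12: I/I₀ = 2.9×10^8.
L = 10·(0.4624 + 8) = 84.62 dB.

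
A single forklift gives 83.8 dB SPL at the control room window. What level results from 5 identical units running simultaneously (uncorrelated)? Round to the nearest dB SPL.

With 5 equal, uncorrelated contributions the intensity is 5× that of one unit, giving a rise of 10·log₁₀ 5.
L_total = 83.8 + 10·log₁₀(5) = 83.8 + 6.990 = 90.79 dB SPL.

91 dB SPL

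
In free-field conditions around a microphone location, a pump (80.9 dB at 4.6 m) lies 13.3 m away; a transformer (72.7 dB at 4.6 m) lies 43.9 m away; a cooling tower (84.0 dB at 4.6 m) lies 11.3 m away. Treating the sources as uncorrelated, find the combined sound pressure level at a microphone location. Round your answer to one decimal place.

First find each source's level at the receiver (point-source: −20·log₁₀(r/r_ref)), then combine on an intensity basis.
pump: 80.9 − 20·log₁₀(13.3/4.6) = 80.9 − 9.22 = 71.68 dB.
transformer: 72.7 − 20·log₁₀(43.9/4.6) = 72.7 − 19.59 = 53.11 dB.
cooling tower: 84.0 − 20·log₁₀(11.3/4.6) = 84.0 − 7.81 = 76.19 dB.
Σ 10^(L/10) = 5.655e+07 → L_total = 10·log₁₀(5.655e+07) = 77.52 dB.

77.5 dB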